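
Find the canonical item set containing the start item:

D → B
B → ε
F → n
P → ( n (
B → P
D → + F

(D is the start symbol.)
First, augment the grammar with D' → D
I₀ = CLOSURE({ [D' → . D] }):
  [D' → . D] has the dot before D: add [D → . B], [D → . + F]
  [D → . B] has the dot before B: add [B → .], [B → . P]
  [B → . P] has the dot before P: add [P → . ( n (]
No further items can be added.

I₀ = { [B → . P], [B → .], [D → . + F], [D → . B], [D' → . D], [P → . ( n (] }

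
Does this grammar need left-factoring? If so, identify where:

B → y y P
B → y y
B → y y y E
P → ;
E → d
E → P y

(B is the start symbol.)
Left-factoring is needed when two productions for the same non-terminal
share a common prefix on the right-hand side.

Productions for B:
  B → y y P
  B → y y
  B → y y y E
Productions for E:
  E → d
  E → P y

Found common prefix 'y y' in productions for B

Answer: Yes, B has productions with common prefix 'y y'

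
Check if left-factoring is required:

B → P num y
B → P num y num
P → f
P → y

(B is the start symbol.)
Left-factoring is needed when two productions for the same non-terminal
share a common prefix on the right-hand side.

Productions for B:
  B → P num y
  B → P num y num
Productions for P:
  P → f
  P → y

Found common prefix 'P num y' in productions for B

Answer: Yes, B has productions with common prefix 'P num y'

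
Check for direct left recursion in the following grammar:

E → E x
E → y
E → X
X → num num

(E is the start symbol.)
Yes, E is left-recursive

Direct left recursion occurs when N → N α for some non-terminal N (the right-hand side begins with the left-hand side itself).

E → E x: LEFT RECURSIVE (starts with E)
E → y: starts with y
E → X: starts with X
X → num num: starts with num

The grammar has direct left recursion on: E.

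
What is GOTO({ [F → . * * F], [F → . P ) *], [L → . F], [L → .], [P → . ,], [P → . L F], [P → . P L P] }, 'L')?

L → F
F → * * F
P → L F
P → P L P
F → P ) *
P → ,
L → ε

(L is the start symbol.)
GOTO(I, 'L') = CLOSURE({ [A → αX.β] : [A → α.Xβ] ∈ I, X = 'L' })

Items with dot before 'L', with the dot advanced:
  [P → . L F] → [P → L . F]
Closure of the advanced items:
  [P → L . F] has the dot before F: add [F → . * * F], [F → . P ) *]
  [F → . P ) *] has the dot before P: add [P → . L F], [P → . P L P], [P → . ,]
  [P → . L F] has the dot before L: add [L → . F], [L → .]

GOTO = { [F → . * * F], [F → . P ) *], [L → . F], [L → .], [P → . ,], [P → . L F], [P → . P L P], [P → L . F] }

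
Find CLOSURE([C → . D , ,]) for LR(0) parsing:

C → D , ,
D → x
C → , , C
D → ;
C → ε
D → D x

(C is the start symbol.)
To compute CLOSURE, for each item [A → α.Bβ] where B is a non-terminal, add [B → .γ] for all productions B → γ; repeat for the newly added items until nothing changes.

Start with: [C → . D , ,]
  [C → . D , ,] has the dot before D: add [D → . x], [D → . ;], [D → . D x]
No further items can be added.

CLOSURE = { [C → . D , ,], [D → . ;], [D → . D x], [D → . x] }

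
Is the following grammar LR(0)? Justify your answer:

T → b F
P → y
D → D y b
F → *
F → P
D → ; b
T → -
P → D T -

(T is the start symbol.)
A grammar is LR(0) if no state in the canonical LR(0) collection has:
  - both a shift item (dot before a terminal) and a complete item (shift-reduce conflict), or
  - two or more complete items (reduce-reduce conflict; the accept item [T' → T .] counts as a complete item here).

Augment with T' → T and build the canonical LR(0) collection (I0 = CLOSURE({[T' → . T]}), then GOTO on every symbol after a dot until no new states appear). It has 15 states:
  I0: { [T → . -], [T → . b F], [T' → . T] }  — shift
  I1: { [T → - .] }  — reduce
  I2: { [T' → T .] }  — accept
  I3: { [D → . ; b], [D → . D y b], [F → . *], [F → . P], [P → . D T -], [P → . y], [T → b . F] }  — shift
  I4: { [F → * .] }  — reduce
  I5: { [D → ; . b] }  — shift
  I6: { [D → D . y b], [P → D . T -], [T → . -], [T → . b F] }  — shift
  I7: { [T → b F .] }  — reduce
  I8: { [F → P .] }  — reduce
  I9: { [P → y .] }  — reduce
  I10: { [P → D T . -] }  — shift
  I11: { [D → D y . b] }  — shift
  I12: { [D → D y b .] }  — reduce
  I13: { [P → D T - .] }  — reduce
  I14: { [D → ; b .] }  — reduce

Every state is either a pure shift/goto state or contains exactly one complete item and nothing to shift — no conflicts. The grammar is LR(0).

Answer: Yes, the grammar is LR(0)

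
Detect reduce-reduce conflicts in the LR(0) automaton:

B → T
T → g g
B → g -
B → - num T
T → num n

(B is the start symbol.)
Augment with B' → B and build the canonical LR(0) collection (I0 = CLOSURE({[B' → . B]}), then GOTO on every symbol after a dot until no new states appear). It has 12 states:
  I0: { [B → . - num T], [B → . T], [B → . g -], [B' → . B], [T → . g g], [T → . num n] }  — shift
  I1: { [B → - . num T] }  — shift
  I2: { [B' → B .] }  — accept
  I3: { [B → T .] }  — reduce
  I4: { [B → g . -], [T → g . g] }  — shift
  I5: { [T → num . n] }  — shift
  I6: { [T → num n .] }  — reduce
  I7: { [B → g - .] }  — reduce
  I8: { [T → g g .] }  — reduce
  I9: { [B → - num . T], [T → . g g], [T → . num n] }  — shift
  I10: { [B → - num T .] }  — reduce
  I11: { [T → g . g] }  — shift

No state contains more than one complete item.

Answer: No reduce-reduce conflicts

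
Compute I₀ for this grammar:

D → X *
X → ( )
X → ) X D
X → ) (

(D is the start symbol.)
First, augment the grammar with D' → D
I₀ = CLOSURE({ [D' → . D] }):
  [D' → . D] has the dot before D: add [D → . X *]
  [D → . X *] has the dot before X: add [X → . ( )], [X → . ) X D], [X → . ) (]
No further items can be added.

I₀ = { [D → . X *], [D' → . D], [X → . ( )], [X → . ) (], [X → . ) X D] }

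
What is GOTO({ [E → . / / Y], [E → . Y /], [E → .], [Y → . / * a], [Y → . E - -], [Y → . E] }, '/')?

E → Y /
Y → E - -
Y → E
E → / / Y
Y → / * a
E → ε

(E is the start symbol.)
GOTO(I, '/') = CLOSURE({ [A → αX.β] : [A → α.Xβ] ∈ I, X = '/' })

Items with dot before '/', with the dot advanced:
  [E → . / / Y] → [E → / . / Y]
  [Y → . / * a] → [Y → / . * a]
Closure adds nothing (no advanced item has the dot before a non-terminal).

GOTO = { [E → / . / Y], [Y → / . * a] }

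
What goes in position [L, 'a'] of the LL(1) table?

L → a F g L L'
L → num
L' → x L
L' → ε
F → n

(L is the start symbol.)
To find M[L, 'a'], we find productions for L where 'a' is in the predict set (PREDICT(N → α) = (FIRST(α) \ {ε}) ∪ (FOLLOW(N) if α ⇒* ε)).

L → a F g L L': PREDICT = { 'a' }
  'a' is in predict set, so this production goes in M[L, 'a']
L → num: PREDICT = { 'num' }

M[L, 'a'] = L → a F g L L'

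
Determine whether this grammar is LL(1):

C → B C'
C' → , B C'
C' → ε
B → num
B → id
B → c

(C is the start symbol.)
Relevant sets:
  FOLLOW(C') = { $ }

For C':
  PREDICT(C' → ',' B C') = { ',' }
  PREDICT(C' → ε) = { $ }
For B:
  PREDICT(B → num) = { 'num' }
  PREDICT(B → id) = { 'id' }
  PREDICT(B → c) = { 'c' }
C has a single production, so nothing to check there.

All predict sets are disjoint. The grammar IS LL(1).

Answer: Yes, the grammar is LL(1).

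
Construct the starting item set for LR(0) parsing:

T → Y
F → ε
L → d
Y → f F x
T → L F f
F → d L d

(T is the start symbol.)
First, augment the grammar with T' → T
I₀ = CLOSURE({ [T' → . T] }):
  [T' → . T] has the dot before T: add [T → . Y], [T → . L F f]
  [T → . Y] has the dot before Y: add [Y → . f F x]
  [T → . L F f] has the dot before L: add [L → . d]
No further items can be added.

I₀ = { [L → . d], [T → . L F f], [T → . Y], [T' → . T], [Y → . f F x] }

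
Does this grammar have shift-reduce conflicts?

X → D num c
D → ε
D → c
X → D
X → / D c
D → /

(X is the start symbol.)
Augment with X' → X and build the canonical LR(0) collection (I0 = CLOSURE({[X' → . X]}), then GOTO on every symbol after a dot until no new states appear). It has 10 states:
  I0: { [D → . /], [D → . c], [D → .], [X → . / D c], [X → . D num c], [X → . D], [X' → . X] }  — shift, reduce
  I1: { [D → . /], [D → . c], [D → .], [D → / .], [X → / . D c] }  — shift, 2 reduces
  I2: { [X → D . num c], [X → D .] }  — shift, reduce
  I3: { [X' → X .] }  — accept
  I4: { [D → c .] }  — reduce
  I5: { [X → D num . c] }  — shift
  I6: { [X → D num c .] }  — reduce
  I7: { [D → / .] }  — reduce
  I8: { [X → / D . c] }  — shift
  I9: { [X → / D c .] }  — reduce

I0 contains reduce item [D → .] and shift items [D → . /], [D → . c], [X → . / D c] — shift-reduce conflict.
I1 contains reduce items [D → .], [D → / .] and shift items [D → . /], [D → . c] — shift-reduce conflict.
I2 contains reduce item [X → D .] and shift item [X → D . num c] — shift-reduce conflict.

Answer: Yes — I0: [D → .] vs [D → . /]; I1: [D → .] vs [D → . /]; I2: [X → D .] vs [X → D . num c]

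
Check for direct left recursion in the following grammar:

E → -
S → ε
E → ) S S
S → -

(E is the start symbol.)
E → -: starts with '-'
S → ε: starts with ε
E → ) S S: starts with ')'
S → -: starts with '-'

No direct left recursion found.

Answer: No direct left recursion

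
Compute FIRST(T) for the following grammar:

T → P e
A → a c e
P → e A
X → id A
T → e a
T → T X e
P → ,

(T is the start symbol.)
To compute FIRST(T), examine every production with T on the left-hand side, reading each right-hand side left to right until a non-nullable symbol is reached.

FIRST sets of the other non-terminals involved (by the same procedure, iterated to a fixed point):
  FIRST(P) = { ',', 'e' }

From T → P e:
  - P is a non-terminal: add FIRST(P) \ {ε} = { ',', 'e' }
    P is not nullable, so stop
From T → e a:
  - e is a terminal: add 'e' and stop
From T → T X e:
  - T is the symbol being defined: contributes nothing new
    T is not nullable, so stop

Collecting: FIRST(T) = { ',', 'e' }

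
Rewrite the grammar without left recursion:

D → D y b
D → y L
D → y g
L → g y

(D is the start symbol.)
D is directly left-recursive. The standard transformation for
  A → A α₁ | ... | A α_m | β₁ | ... | β_n
is
  A  → β₁ A' | ... | β_n A'
  A' → α₁ A' | ... | α_m A' | ε

D → y L becomes D → y L D'
D → y g becomes D → y g D'
D → D y b becomes D' → y b D'
Add D' → ε

Productions for other non-terminals are unchanged:
  L → g y

Resulting grammar:
D → y L D'
D → y g D'
D' → y b D'
D' → ε
L → g y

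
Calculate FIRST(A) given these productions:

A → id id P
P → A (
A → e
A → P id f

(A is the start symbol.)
FIRST sets of the other non-terminals involved (by the same procedure, iterated to a fixed point):
  FIRST(P) = { 'e', 'id' }

From A → id id P:
  - id is a terminal: add 'id' and stop
From A → e:
  - e is a terminal: add 'e' and stop
From A → P id f:
  - P is a non-terminal: add FIRST(P) \ {ε} = { 'e', 'id' }
    P is not nullable, so stop

Collecting: FIRST(A) = { 'e', 'id' }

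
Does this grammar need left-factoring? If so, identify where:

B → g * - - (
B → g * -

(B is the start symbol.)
Left-factoring is needed when two productions for the same non-terminal
share a common prefix on the right-hand side.

Productions for B:
  B → g * - - (
  B → g * -

Found common prefix 'g * -' in productions for B

Answer: Yes, B has productions with common prefix 'g * -'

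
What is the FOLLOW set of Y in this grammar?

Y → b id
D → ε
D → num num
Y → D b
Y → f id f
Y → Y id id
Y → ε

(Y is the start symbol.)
To compute FOLLOW(Y), find every occurrence of Y on a right-hand side N → α Y β: add FIRST(β) \ {ε}, and if β is empty or nullable also add FOLLOW(N). Iterate to a fixed point.

Y is the start symbol, so $ ∈ FOLLOW(Y).
In Y → Y id id: Y is followed by id id, add FIRST(id id) \ {ε} = { 'id' }

Taking the union: FOLLOW(Y) = { $, 'id' }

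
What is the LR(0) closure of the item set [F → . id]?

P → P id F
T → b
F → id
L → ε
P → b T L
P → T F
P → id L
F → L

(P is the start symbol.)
To compute CLOSURE, for each item [A → α.Bβ] where B is a non-terminal, add [B → .γ] for all productions B → γ; repeat for the newly added items until nothing changes.

Start with: [F → . id]
The dot precedes the terminal id, so nothing is added.

CLOSURE = { [F → . id] }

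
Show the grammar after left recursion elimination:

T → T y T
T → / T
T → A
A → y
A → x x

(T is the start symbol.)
T → / T T'
T → A T'
T' → y T T'
T' → ε
A → y
A → x x

T is directly left-recursive. The standard transformation for
  A → A α₁ | ... | A α_m | β₁ | ... | β_n
is
  A  → β₁ A' | ... | β_n A'
  A' → α₁ A' | ... | α_m A' | ε

T → / T becomes T → / T T'
T → A becomes T → A T'
T → T y T becomes T' → y T T'
Add T' → ε

Productions for other non-terminals are unchanged:
  A → y
  A → x x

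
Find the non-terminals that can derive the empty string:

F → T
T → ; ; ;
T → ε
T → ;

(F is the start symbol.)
{ 'F', 'T' }

A non-terminal is nullable if it can derive ε (the empty string): either it has an ε-production, or it has a production whose right-hand side consists entirely of nullable non-terminals.

ε-productions: T → ε
So T is immediately nullable.
F → T: every symbol on the right is nullable, so F is nullable too.
Every non-terminal is now nullable.
Nullable = { 'F', 'T' }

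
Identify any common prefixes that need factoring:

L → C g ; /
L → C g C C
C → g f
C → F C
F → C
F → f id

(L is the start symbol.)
Yes, L has productions with common prefix 'C g'

Left-factoring is needed when two productions for the same non-terminal
share a common prefix on the right-hand side.

Productions for L:
  L → C g ; /
  L → C g C C
Productions for C:
  C → g f
  C → F C
Productions for F:
  F → C
  F → f id

Found common prefix 'C g' in productions for L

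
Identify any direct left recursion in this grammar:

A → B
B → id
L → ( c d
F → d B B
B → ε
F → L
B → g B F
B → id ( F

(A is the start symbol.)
No direct left recursion

A → B: starts with B
B → id: starts with id
L → ( c d: starts with '('
F → d B B: starts with d
B → ε: starts with ε
F → L: starts with L
B → g B F: starts with g
B → id ( F: starts with id

No direct left recursion found.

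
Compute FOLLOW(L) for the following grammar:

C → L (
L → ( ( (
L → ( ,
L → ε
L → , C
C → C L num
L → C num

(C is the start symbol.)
In C → L (: L is followed by '(', add FIRST('(') \ {ε} = { '(' }
In C → C L num: L is followed by num, add FIRST(num) \ {ε} = { 'num' }

Taking the union: FOLLOW(L) = { '(', 'num' }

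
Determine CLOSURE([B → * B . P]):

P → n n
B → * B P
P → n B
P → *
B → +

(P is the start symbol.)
{ [B → * B . P], [P → . *], [P → . n B], [P → . n n] }

Start with: [B → * B . P]
  [B → * B . P] has the dot before P: add [P → . n n], [P → . n B], [P → . *]
No further items can be added.

CLOSURE = { [B → * B . P], [P → . *], [P → . n B], [P → . n n] }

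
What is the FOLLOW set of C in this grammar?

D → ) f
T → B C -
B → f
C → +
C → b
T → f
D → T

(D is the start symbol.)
To compute FOLLOW(C), find every occurrence of C on a right-hand side N → α C β: add FIRST(β) \ {ε}, and if β is empty or nullable also add FOLLOW(N). Iterate to a fixed point.

In T → B C -: C is followed by '-', add FIRST('-') \ {ε} = { '-' }

Taking the union: FOLLOW(C) = { '-' }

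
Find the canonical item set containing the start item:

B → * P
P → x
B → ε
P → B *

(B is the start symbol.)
{ [B → . * P], [B → .], [B' → . B] }

First, augment the grammar with B' → B
I₀ = CLOSURE({ [B' → . B] }):
  [B' → . B] has the dot before B: add [B → . * P], [B → .]
No further items can be added.

I₀ = { [B → . * P], [B → .], [B' → . B] }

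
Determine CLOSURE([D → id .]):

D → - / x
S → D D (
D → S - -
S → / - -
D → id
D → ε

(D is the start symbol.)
{ [D → id .] }

To compute CLOSURE, for each item [A → α.Bβ] where B is a non-terminal, add [B → .γ] for all productions B → γ; repeat for the newly added items until nothing changes.

Start with: [D → id .]
The dot is at the end, so nothing is added.

CLOSURE = { [D → id .] }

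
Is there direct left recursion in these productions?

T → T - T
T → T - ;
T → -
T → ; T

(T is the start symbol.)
Direct left recursion occurs when N → N α for some non-terminal N (the right-hand side begins with the left-hand side itself).

T → T - T: LEFT RECURSIVE (starts with T)
T → T - ;: LEFT RECURSIVE (starts with T)
T → -: starts with '-'
T → ; T: starts with ';'

The grammar has direct left recursion on: T.

Answer: Yes, T is left-recursive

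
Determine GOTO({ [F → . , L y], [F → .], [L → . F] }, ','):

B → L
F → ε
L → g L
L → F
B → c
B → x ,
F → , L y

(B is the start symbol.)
{ [F → , . L y], [F → . , L y], [F → .], [L → . F], [L → . g L] }

GOTO(I, ',') = CLOSURE({ [A → αX.β] : [A → α.Xβ] ∈ I, X = ',' })

Items with dot before ',', with the dot advanced:
  [F → . , L y] → [F → , . L y]
Closure of the advanced items:
  [F → , . L y] has the dot before L: add [L → . g L], [L → . F]
  [L → . F] has the dot before F: add [F → .], [F → . , L y]

GOTO = { [F → , . L y], [F → . , L y], [F → .], [L → . F], [L → . g L] }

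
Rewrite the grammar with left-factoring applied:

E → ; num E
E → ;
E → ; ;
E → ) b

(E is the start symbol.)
Left-factoring transforms A → αβ₁ | αβ₂ into A → αA' and A' → β₁ | β₂
(α is the longest common prefix among the alternatives). Repeat until
no nonterminal has two alternatives with a common prefix.

Round 1: E has alternatives sharing prefix ';'. Introduce E': E → ; E'
  Add: E' → num E
  Add: E' → ε
  Add: E' → ;

No remaining common prefixes — done.

Resulting grammar:
E → ; E'
E' → num E
E' → ε
E' → ;
E → ) b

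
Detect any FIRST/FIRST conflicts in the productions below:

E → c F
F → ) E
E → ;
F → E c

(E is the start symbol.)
No FIRST/FIRST conflicts.

FIRST sets of the non-terminals at (or reachable through a nullable prefix from) the front of some alternative:
  FIRST(E) = { ';', 'c' }

Productions for E:
  E → c F: FIRST = { 'c' }
  E → ;: FIRST = { ';' }
Productions for F:
  F → ) E: FIRST = { ')' }
  F → E c: FIRST = { ';', 'c' }

All alternatives of each non-terminal have pairwise disjoint FIRST sets.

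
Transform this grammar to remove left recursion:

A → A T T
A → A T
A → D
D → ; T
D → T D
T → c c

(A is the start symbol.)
A is directly left-recursive. The standard transformation for
  A → A α₁ | ... | A α_m | β₁ | ... | β_n
is
  A  → β₁ A' | ... | β_n A'
  A' → α₁ A' | ... | α_m A' | ε

A → D becomes A → D A'
A → A T T becomes A' → T T A'
A → A T becomes A' → T A'
Add A' → ε

Productions for other non-terminals are unchanged:
  D → ; T
  D → T D
  T → c c

Resulting grammar:
A → D A'
A' → T T A'
A' → T A'
A' → ε
D → ; T
D → T D
T → c c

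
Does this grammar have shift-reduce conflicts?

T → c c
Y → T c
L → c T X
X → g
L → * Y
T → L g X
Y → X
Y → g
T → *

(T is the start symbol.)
Yes — I1: [T → * .] vs [L → . * Y]; I6: [T → c c .] vs [L → . * Y]

A shift-reduce conflict occurs when an LR(0) state has both:
  - a complete (reduce) item [A → α .] (dot at the end), and
  - a shift item [B → β . c γ] (dot before a terminal).

Augment with T' → T and build the canonical LR(0) collection (I0 = CLOSURE({[T' → . T]}), then GOTO on every symbol after a dot until no new states appear). It has 16 states:
  I0: { [L → . * Y], [L → . c T X], [T → . *], [T → . L g X], [T → . c c], [T' → . T] }  — shift
  I1: { [L → * . Y], [L → . * Y], [L → . c T X], [T → * .], [T → . *], [T → . L g X], [T → . c c], [X → . g], [Y → . T c], [Y → . X], [Y → . g] }  — shift, reduce
  I2: { [T → L . g X] }  — shift
  I3: { [T' → T .] }  — accept
  I4: { [L → . * Y], [L → . c T X], [L → c . T X], [T → . *], [T → . L g X], [T → . c c], [T → c . c] }  — shift
  I5: { [L → c T . X], [X → . g] }  — shift
  I6: { [L → . * Y], [L → . c T X], [L → c . T X], [T → . *], [T → . L g X], [T → . c c], [T → c . c], [T → c c .] }  — shift, reduce
  I7: { [L → c T X .] }  — reduce
  I8: { [X → g .] }  — reduce
  I9: { [T → L g . X], [X → . g] }  — shift
  I10: { [T → L g X .] }  — reduce
  I11: { [Y → T . c] }  — shift
  I12: { [Y → X .] }  — reduce
  I13: { [L → * Y .] }  — reduce
  I14: { [X → g .], [Y → g .] }  — 2 reduces
  I15: { [Y → T c .] }  — reduce

I1 contains reduce item [T → * .] and shift items [L → . * Y], [L → . c T X], [T → . *], [T → . c c], [X → . g], [Y → . g] — shift-reduce conflict.
I6 contains reduce item [T → c c .] and shift items [L → . * Y], [L → . c T X], [T → . *], [T → . c c], [T → c . c] — shift-reduce conflict.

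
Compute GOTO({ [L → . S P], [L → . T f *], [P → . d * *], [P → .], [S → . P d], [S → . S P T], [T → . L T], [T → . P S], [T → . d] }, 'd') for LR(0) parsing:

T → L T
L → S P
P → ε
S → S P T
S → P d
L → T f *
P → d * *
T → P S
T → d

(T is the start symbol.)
{ [P → d . * *], [T → d .] }

GOTO(I, 'd') = CLOSURE({ [A → αX.β] : [A → α.Xβ] ∈ I, X = 'd' })

Items with dot before 'd', with the dot advanced:
  [P → . d * *] → [P → d . * *]
  [T → . d] → [T → d .]
Closure adds nothing (no advanced item has the dot before a non-terminal).

GOTO = { [P → d . * *], [T → d .] }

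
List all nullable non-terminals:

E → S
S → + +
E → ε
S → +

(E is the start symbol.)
{ 'E' }

A non-terminal is nullable if it can derive ε (the empty string): either it has an ε-production, or it has a production whose right-hand side consists entirely of nullable non-terminals.

ε-productions: E → ε
So E is immediately nullable.
No further non-terminal can be added: every production for the remaining non-terminals contains a terminal or a non-nullable non-terminal.
Nullable = { 'E' }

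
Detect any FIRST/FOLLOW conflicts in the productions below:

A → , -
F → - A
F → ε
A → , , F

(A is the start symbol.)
Nullable non-terminals: F.

F: nullable alternative(s) F → ε; FOLLOW(F) = { $ }
  F → - A: FIRST \ {ε} = { '-' } — disjoint from FOLLOW(F)
  F → ε: FIRST \ {ε} = { } — this is the only nullable alternative, skip

A has no nullable alternative, so no FIRST/FOLLOW check is needed there.

No FIRST/FOLLOW conflicts found.

Answer: No FIRST/FOLLOW conflicts.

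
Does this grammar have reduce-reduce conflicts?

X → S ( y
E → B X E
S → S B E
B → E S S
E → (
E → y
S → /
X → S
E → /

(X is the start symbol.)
Yes — I11: [E → / .] vs [S → / .]

A reduce-reduce conflict occurs when an LR(0) state has two complete items [A → α .] and [B → β .] — both call for a reduction, and with no lookahead the parser cannot choose between them.

Augment with X' → X and build the canonical LR(0) collection (I0 = CLOSURE({[X' → . X]}), then GOTO on every symbol after a dot until no new states appear). It has 18 states:
  I0: { [S → . /], [S → . S B E], [X → . S ( y], [X → . S], [X' → . X] }  — shift
  I1: { [S → / .] }  — reduce
  I2: { [B → . E S S], [E → . (], [E → . /], [E → . B X E], [E → . y], [S → S . B E], [X → S . ( y], [X → S .] }  — shift, reduce
  I3: { [X' → X .] }  — accept
  I4: { [E → ( .], [X → S ( . y] }  — shift, reduce
  I5: { [E → / .] }  — reduce
  I6: { [B → . E S S], [E → . (], [E → . /], [E → . B X E], [E → . y], [E → B . X E], [S → . /], [S → . S B E], [S → S B . E], [X → . S ( y], [X → . S] }  — shift
  I7: { [B → E . S S], [S → . /], [S → . S B E] }  — shift
  I8: { [E → y .] }  — reduce
  I9: { [B → . E S S], [B → E S . S], [E → . (], [E → . /], [E → . B X E], [E → . y], [S → . /], [S → . S B E], [S → S . B E] }  — shift
  I10: { [E → ( .] }  — reduce
  I11: { [E → / .], [S → / .] }  — 2 reduces
  I12: { [B → . E S S], [B → E S S .], [E → . (], [E → . /], [E → . B X E], [E → . y], [S → S . B E] }  — shift, reduce
  I13: { [E → B . X E], [S → . /], [S → . S B E], [X → . S ( y], [X → . S] }  — shift
  I14: { [B → E . S S], [S → . /], [S → . S B E], [S → S B E .] }  — shift, reduce
  I15: { [B → . E S S], [E → . (], [E → . /], [E → . B X E], [E → . y], [E → B X . E] }  — shift
  I16: { [B → E . S S], [E → B X E .], [S → . /], [S → . S B E] }  — shift, reduce
  I17: { [X → S ( y .] }  — reduce

I11 contains complete items [E → / .], [S → / .] — reduce-reduce conflict.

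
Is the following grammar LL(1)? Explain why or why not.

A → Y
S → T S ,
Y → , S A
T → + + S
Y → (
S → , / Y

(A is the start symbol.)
Yes, the grammar is LL(1).

A grammar is LL(1) if for each non-terminal N with multiple productions, the predict sets of those productions are pairwise disjoint, where PREDICT(N → α) = (FIRST(α) \ {ε}) ∪ (FOLLOW(N) if α ⇒* ε).

Relevant sets:
  FIRST(T) = { '+' }

For S:
  PREDICT(S → T S ',') = { '+' }
  PREDICT(S → ',' '/' Y) = { ',' }
For Y:
  PREDICT(Y → ',' S A) = { ',' }
  PREDICT(Y → '(') = { '(' }
A, T have a single production, so nothing to check there.

All predict sets are disjoint. The grammar IS LL(1).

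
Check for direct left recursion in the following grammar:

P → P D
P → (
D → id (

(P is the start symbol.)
Yes, P is left-recursive

P → P D: LEFT RECURSIVE (starts with P)
P → (: starts with '('
D → id (: starts with id

The grammar has direct left recursion on: P.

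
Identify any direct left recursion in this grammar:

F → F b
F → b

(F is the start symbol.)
Direct left recursion occurs when N → N α for some non-terminal N (the right-hand side begins with the left-hand side itself).

F → F b: LEFT RECURSIVE (starts with F)
F → b: starts with b

The grammar has direct left recursion on: F.

Answer: Yes, F is left-recursive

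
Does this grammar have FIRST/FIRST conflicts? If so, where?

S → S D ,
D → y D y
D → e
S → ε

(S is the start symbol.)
No FIRST/FIRST conflicts.

A FIRST/FIRST conflict occurs when two productions N → α and N → β for the same non-terminal have FIRST(α) ∩ FIRST(β) ≠ ∅ (with ε ∈ FIRST of a nullable right-hand side, so two nullable alternatives also conflict).

FIRST sets of the non-terminals at (or reachable through a nullable prefix from) the front of some alternative:
  FIRST(S) = { 'e', 'y', ε }
  FIRST(D) = { 'e', 'y' }

Productions for S:
  S → S D ,: FIRST = { 'e', 'y' }
  S → ε: FIRST = { ε }
Productions for D:
  D → y D y: FIRST = { 'y' }
  D → e: FIRST = { 'e' }

All alternatives of each non-terminal have pairwise disjoint FIRST sets.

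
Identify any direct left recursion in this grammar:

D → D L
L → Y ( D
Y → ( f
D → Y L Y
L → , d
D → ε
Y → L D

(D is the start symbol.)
Yes, D is left-recursive

Direct left recursion occurs when N → N α for some non-terminal N (the right-hand side begins with the left-hand side itself).

D → D L: LEFT RECURSIVE (starts with D)
L → Y ( D: starts with Y
Y → ( f: starts with '('
D → Y L Y: starts with Y
L → , d: starts with ','
D → ε: starts with ε
Y → L D: starts with L

The grammar has direct left recursion on: D.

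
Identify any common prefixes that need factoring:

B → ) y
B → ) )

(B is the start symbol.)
Left-factoring is needed when two productions for the same non-terminal
share a common prefix on the right-hand side.

Productions for B:
  B → ) y
  B → ) )

Found common prefix ')' in productions for B

Answer: Yes, B has productions with common prefix ')'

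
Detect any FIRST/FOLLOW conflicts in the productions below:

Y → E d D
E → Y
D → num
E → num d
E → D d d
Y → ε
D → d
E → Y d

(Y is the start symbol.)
A FIRST/FOLLOW conflict occurs when a non-terminal N has a nullable alternative N → β (β ⇒* ε) and another alternative N → α with FIRST(α) ∩ FOLLOW(N) ≠ ∅: on such a lookahead the parser cannot decide between expanding α and letting N vanish via β.

Nullable non-terminals: E, Y.
FIRST sets used below: FIRST(Y) = { 'd', 'num', ε }, FIRST(D) = { 'd', 'num' }, FIRST(E) = { 'd', 'num', ε }

E: nullable alternative(s) E → Y; FOLLOW(E) = { 'd' }
  E → Y: FIRST \ {ε} = { 'd', 'num' } — this is the only nullable alternative, skip
  E → num d: FIRST \ {ε} = { 'num' } — disjoint from FOLLOW(E)
  E → D d d: FIRST \ {ε} = { 'd', 'num' } — overlaps FOLLOW(E) on { 'd' }: CONFLICT
  E → Y d: FIRST \ {ε} = { 'd', 'num' } — overlaps FOLLOW(E) on { 'd' }: CONFLICT

Y: nullable alternative(s) Y → ε; FOLLOW(Y) = { $, 'd' }
  Y → E d D: FIRST \ {ε} = { 'd', 'num' } — overlaps FOLLOW(Y) on { 'd' }: CONFLICT
  Y → ε: FIRST \ {ε} = { } — this is the only nullable alternative, skip

D has no nullable alternative, so no FIRST/FOLLOW check is needed there.

So the grammar has 3 FIRST/FOLLOW conflicts (marked CONFLICT above).

Answer: Yes. Y → E d D with FOLLOW(Y) on { 'd' }; E → D d d with FOLLOW(E) on { 'd' }; E → Y d with FOLLOW(E) on { 'd' }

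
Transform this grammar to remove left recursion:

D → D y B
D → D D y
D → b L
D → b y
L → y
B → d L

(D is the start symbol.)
D → b L D'
D → b y D'
D' → y B D'
D' → D y D'
D' → ε
L → y
B → d L

D is directly left-recursive. The standard transformation for
  A → A α₁ | ... | A α_m | β₁ | ... | β_n
is
  A  → β₁ A' | ... | β_n A'
  A' → α₁ A' | ... | α_m A' | ε

D → b L becomes D → b L D'
D → b y becomes D → b y D'
D → D y B becomes D' → y B D'
D → D D y becomes D' → D y D'
Add D' → ε

Productions for other non-terminals are unchanged:
  L → y
  B → d L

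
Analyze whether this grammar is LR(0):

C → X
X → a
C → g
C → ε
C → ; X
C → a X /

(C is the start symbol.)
No. Shift-reduce conflict between [C → .] and [C → . ; X]

A grammar is LR(0) if no state in the canonical LR(0) collection has:
  - both a shift item (dot before a terminal) and a complete item (shift-reduce conflict), or
  - two or more complete items (reduce-reduce conflict; the accept item [C' → C .] counts as a complete item here).

Augment with C' → C and build the canonical LR(0) collection (I0 = CLOSURE({[C' → . C]}), then GOTO on every symbol after a dot until no new states appear). It has 10 states:
  I0: { [C → . ; X], [C → . X], [C → . a X /], [C → . g], [C → .], [C' → . C], [X → . a] }  — shift, reduce
  I1: { [C → ; . X], [X → . a] }  — shift
  I2: { [C' → C .] }  — accept
  I3: { [C → X .] }  — reduce
  I4: { [C → a . X /], [X → . a], [X → a .] }  — shift, reduce
  I5: { [C → g .] }  — reduce
  I6: { [C → a X . /] }  — shift
  I7: { [X → a .] }  — reduce
  I8: { [C → a X / .] }  — reduce
  I9: { [C → ; X .] }  — reduce

Conflict in state I0:
  Shift-reduce conflict between [C → .] and [C → . ; X]
So the grammar is NOT LR(0).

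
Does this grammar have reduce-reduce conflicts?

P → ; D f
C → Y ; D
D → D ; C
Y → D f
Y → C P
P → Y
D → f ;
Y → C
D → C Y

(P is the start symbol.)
Yes — I13: [D → D ; C .] vs [Y → C .]; I15: [D → C Y .] vs [P → Y .]; I17: [P → ; D f .] vs [Y → D f .]

Augment with P' → P and build the canonical LR(0) collection (I0 = CLOSURE({[P' → . P]}), then GOTO on every symbol after a dot until no new states appear). It has 18 states:
  I0: { [C → . Y ; D], [D → . C Y], [D → . D ; C], [D → . f ;], [P → . ; D f], [P → . Y], [P' → . P], [Y → . C P], [Y → . C], [Y → . D f] }  — shift
  I1: { [C → . Y ; D], [D → . C Y], [D → . D ; C], [D → . f ;], [P → ; . D f], [Y → . C P], [Y → . C], [Y → . D f] }  — shift
  I2: { [C → . Y ; D], [D → . C Y], [D → . D ; C], [D → . f ;], [D → C . Y], [P → . ; D f], [P → . Y], [Y → . C P], [Y → . C], [Y → . D f], [Y → C . P], [Y → C .] }  — shift, reduce
  I3: { [D → D . ; C], [Y → D . f] }  — shift
  I4: { [P' → P .] }  — accept
  I5: { [C → Y . ; D], [P → Y .] }  — shift, reduce
  I6: { [D → f . ;] }  — shift
  I7: { [D → f ; .] }  — reduce
  I8: { [C → . Y ; D], [C → Y ; . D], [D → . C Y], [D → . D ; C], [D → . f ;], [Y → . C P], [Y → . C], [Y → . D f] }  — shift
  I9: { [C → Y ; D .], [D → D . ; C], [Y → D . f] }  — shift, reduce
  I10: { [C → Y . ; D] }  — shift
  I11: { [C → . Y ; D], [D → . C Y], [D → . D ; C], [D → . f ;], [D → D ; . C], [Y → . C P], [Y → . C], [Y → . D f] }  — shift
  I12: { [Y → D f .] }  — reduce
  I13: { [C → . Y ; D], [D → . C Y], [D → . D ; C], [D → . f ;], [D → C . Y], [D → D ; C .], [P → . ; D f], [P → . Y], [Y → . C P], [Y → . C], [Y → . D f], [Y → C . P], [Y → C .] }  — shift, 2 reduces
  I14: { [Y → C P .] }  — reduce
  I15: { [C → Y . ; D], [D → C Y .], [P → Y .] }  — shift, 2 reduces
  I16: { [D → D . ; C], [P → ; D . f], [Y → D . f] }  — shift
  I17: { [P → ; D f .], [Y → D f .] }  — 2 reduces

I13 contains complete items [D → D ; C .], [Y → C .] — reduce-reduce conflict.
I15 contains complete items [D → C Y .], [P → Y .] — reduce-reduce conflict.
I17 contains complete items [P → ; D f .], [Y → D f .] — reduce-reduce conflict.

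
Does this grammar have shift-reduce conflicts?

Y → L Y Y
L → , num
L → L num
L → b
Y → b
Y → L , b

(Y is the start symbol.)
A shift-reduce conflict occurs when an LR(0) state has both:
  - a complete (reduce) item [A → α .] (dot at the end), and
  - a shift item [B → β . c γ] (dot before a terminal).

Augment with Y' → Y and build the canonical LR(0) collection (I0 = CLOSURE({[Y' → . Y]}), then GOTO on every symbol after a dot until no new states appear). It has 11 states:
  I0: { [L → . , num], [L → . L num], [L → . b], [Y → . L , b], [Y → . L Y Y], [Y → . b], [Y' → . Y] }  — shift
  I1: { [L → , . num] }  — shift
  I2: { [L → . , num], [L → . L num], [L → . b], [L → L . num], [Y → . L , b], [Y → . L Y Y], [Y → . b], [Y → L . , b], [Y → L . Y Y] }  — shift
  I3: { [Y' → Y .] }  — accept
  I4: { [L → b .], [Y → b .] }  — 2 reduces
  I5: { [L → , . num], [Y → L , . b] }  — shift
  I6: { [L → . , num], [L → . L num], [L → . b], [Y → . L , b], [Y → . L Y Y], [Y → . b], [Y → L Y . Y] }  — shift
  I7: { [L → L num .] }  — reduce
  I8: { [Y → L Y Y .] }  — reduce
  I9: { [Y → L , b .] }  — reduce
  I10: { [L → , num .] }  — reduce

No state contains both a complete item and a shift item.

Answer: No shift-reduce conflicts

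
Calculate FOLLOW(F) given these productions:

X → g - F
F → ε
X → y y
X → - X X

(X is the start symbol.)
In X → g - F: F is at the end, add FOLLOW(X)

The FOLLOW sets referred to above (computed the same way, to a fixed point):
  FOLLOW(X) = { $, '-', 'g', 'y' }

Taking the union: FOLLOW(F) = { $, '-', 'g', 'y' }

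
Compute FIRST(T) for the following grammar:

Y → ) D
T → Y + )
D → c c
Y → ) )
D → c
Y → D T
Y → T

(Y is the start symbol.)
FIRST sets of the other non-terminals involved (by the same procedure, iterated to a fixed point):
  FIRST(Y) = { ')', 'c' }

From T → Y + ):
  - Y is a non-terminal: add FIRST(Y) \ {ε} = { ')', 'c' }
    Y is not nullable, so stop

Collecting: FIRST(T) = { ')', 'c' }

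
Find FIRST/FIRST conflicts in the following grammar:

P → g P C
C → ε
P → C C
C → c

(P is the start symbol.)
No FIRST/FIRST conflicts.

A FIRST/FIRST conflict occurs when two productions N → α and N → β for the same non-terminal have FIRST(α) ∩ FIRST(β) ≠ ∅ (with ε ∈ FIRST of a nullable right-hand side, so two nullable alternatives also conflict).

FIRST sets of the non-terminals at (or reachable through a nullable prefix from) the front of some alternative:
  FIRST(C) = { 'c', ε }

Productions for P:
  P → g P C: FIRST = { 'g' }
  P → C C: FIRST = { 'c', ε }
Productions for C:
  C → ε: FIRST = { ε }
  C → c: FIRST = { 'c' }

All alternatives of each non-terminal have pairwise disjoint FIRST sets.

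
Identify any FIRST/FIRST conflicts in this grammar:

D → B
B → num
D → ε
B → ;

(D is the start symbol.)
A FIRST/FIRST conflict occurs when two productions N → α and N → β for the same non-terminal have FIRST(α) ∩ FIRST(β) ≠ ∅ (with ε ∈ FIRST of a nullable right-hand side, so two nullable alternatives also conflict).

FIRST sets of the non-terminals at (or reachable through a nullable prefix from) the front of some alternative:
  FIRST(B) = { ';', 'num' }

Productions for D:
  D → B: FIRST = { ';', 'num' }
  D → ε: FIRST = { ε }
Productions for B:
  B → num: FIRST = { 'num' }
  B → ;: FIRST = { ';' }

All alternatives of each non-terminal have pairwise disjoint FIRST sets.

Answer: No FIRST/FIRST conflicts.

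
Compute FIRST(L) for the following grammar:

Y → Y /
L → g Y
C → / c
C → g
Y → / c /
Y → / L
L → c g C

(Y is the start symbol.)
{ 'c', 'g' }

To compute FIRST(L), examine every production with L on the left-hand side, reading each right-hand side left to right until a non-nullable symbol is reached.

From L → g Y:
  - g is a terminal: add 'g' and stop
From L → c g C:
  - c is a terminal: add 'c' and stop

Collecting: FIRST(L) = { 'c', 'g' }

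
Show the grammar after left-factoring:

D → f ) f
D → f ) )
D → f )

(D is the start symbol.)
Left-factoring transforms A → αβ₁ | αβ₂ into A → αA' and A' → β₁ | β₂
(α is the longest common prefix among the alternatives). Repeat until
no nonterminal has two alternatives with a common prefix.

Round 1: D has alternatives sharing prefix 'f )'. Introduce D': D → f ) D'
  Add: D' → f
  Add: D' → )
  Add: D' → ε

No remaining common prefixes — done.

Resulting grammar:
D → f ) D'
D' → f
D' → )
D' → ε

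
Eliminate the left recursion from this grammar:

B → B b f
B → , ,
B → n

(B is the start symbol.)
B → , , B'
B → n B'
B' → b f B'
B' → ε

B is directly left-recursive. The standard transformation for
  A → A α₁ | ... | A α_m | β₁ | ... | β_n
is
  A  → β₁ A' | ... | β_n A'
  A' → α₁ A' | ... | α_m A' | ε

B → , , becomes B → , , B'
B → n becomes B → n B'
B → B b f becomes B' → b f B'
Add B' → ε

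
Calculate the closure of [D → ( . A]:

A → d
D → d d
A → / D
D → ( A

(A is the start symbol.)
To compute CLOSURE, for each item [A → α.Bβ] where B is a non-terminal, add [B → .γ] for all productions B → γ; repeat for the newly added items until nothing changes.

Start with: [D → ( . A]
  [D → ( . A] has the dot before A: add [A → . d], [A → . / D]
No further items can be added.

CLOSURE = { [A → . / D], [A → . d], [D → ( . A] }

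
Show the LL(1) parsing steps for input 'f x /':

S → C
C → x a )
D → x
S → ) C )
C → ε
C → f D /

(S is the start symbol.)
Stack is shown with the top on the left.

Stack    Input    Action
------------------------
S $      f x / $  output S → C
C $      f x / $  output C → f D /
f D / $  f x / $  match 'f'
D / $    x / $    output D → x
x / $    x / $    match 'x'
/ $      / $      match '/'
$        $        accept

The string is accepted.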